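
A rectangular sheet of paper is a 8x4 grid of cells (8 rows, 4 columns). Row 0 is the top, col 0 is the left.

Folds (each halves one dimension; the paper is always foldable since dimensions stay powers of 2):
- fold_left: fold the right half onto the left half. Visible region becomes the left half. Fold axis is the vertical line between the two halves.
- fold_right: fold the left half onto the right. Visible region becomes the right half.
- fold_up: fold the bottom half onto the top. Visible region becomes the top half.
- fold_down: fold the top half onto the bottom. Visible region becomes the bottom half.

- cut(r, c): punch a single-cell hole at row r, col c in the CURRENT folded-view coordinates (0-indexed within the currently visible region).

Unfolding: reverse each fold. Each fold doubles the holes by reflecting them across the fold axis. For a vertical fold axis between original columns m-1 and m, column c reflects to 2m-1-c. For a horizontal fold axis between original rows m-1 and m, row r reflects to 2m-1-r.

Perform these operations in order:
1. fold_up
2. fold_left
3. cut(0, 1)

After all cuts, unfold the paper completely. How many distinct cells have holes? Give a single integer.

Answer: 4

Derivation:
Op 1 fold_up: fold axis h@4; visible region now rows[0,4) x cols[0,4) = 4x4
Op 2 fold_left: fold axis v@2; visible region now rows[0,4) x cols[0,2) = 4x2
Op 3 cut(0, 1): punch at orig (0,1); cuts so far [(0, 1)]; region rows[0,4) x cols[0,2) = 4x2
Unfold 1 (reflect across v@2): 2 holes -> [(0, 1), (0, 2)]
Unfold 2 (reflect across h@4): 4 holes -> [(0, 1), (0, 2), (7, 1), (7, 2)]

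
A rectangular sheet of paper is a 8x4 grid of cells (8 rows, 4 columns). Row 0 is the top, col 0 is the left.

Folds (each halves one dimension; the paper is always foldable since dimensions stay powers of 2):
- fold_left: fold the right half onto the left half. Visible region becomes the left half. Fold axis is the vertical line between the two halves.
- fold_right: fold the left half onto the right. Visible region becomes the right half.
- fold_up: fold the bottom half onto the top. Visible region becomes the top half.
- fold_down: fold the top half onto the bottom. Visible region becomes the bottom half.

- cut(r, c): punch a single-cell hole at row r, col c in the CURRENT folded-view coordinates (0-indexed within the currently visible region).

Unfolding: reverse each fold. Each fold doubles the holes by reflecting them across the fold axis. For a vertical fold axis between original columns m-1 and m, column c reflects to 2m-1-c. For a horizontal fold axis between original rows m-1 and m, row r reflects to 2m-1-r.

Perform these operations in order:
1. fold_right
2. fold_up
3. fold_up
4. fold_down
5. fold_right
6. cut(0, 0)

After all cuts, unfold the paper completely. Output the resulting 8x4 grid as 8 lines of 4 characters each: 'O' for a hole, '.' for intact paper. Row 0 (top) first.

Answer: OOOO
OOOO
OOOO
OOOO
OOOO
OOOO
OOOO
OOOO

Derivation:
Op 1 fold_right: fold axis v@2; visible region now rows[0,8) x cols[2,4) = 8x2
Op 2 fold_up: fold axis h@4; visible region now rows[0,4) x cols[2,4) = 4x2
Op 3 fold_up: fold axis h@2; visible region now rows[0,2) x cols[2,4) = 2x2
Op 4 fold_down: fold axis h@1; visible region now rows[1,2) x cols[2,4) = 1x2
Op 5 fold_right: fold axis v@3; visible region now rows[1,2) x cols[3,4) = 1x1
Op 6 cut(0, 0): punch at orig (1,3); cuts so far [(1, 3)]; region rows[1,2) x cols[3,4) = 1x1
Unfold 1 (reflect across v@3): 2 holes -> [(1, 2), (1, 3)]
Unfold 2 (reflect across h@1): 4 holes -> [(0, 2), (0, 3), (1, 2), (1, 3)]
Unfold 3 (reflect across h@2): 8 holes -> [(0, 2), (0, 3), (1, 2), (1, 3), (2, 2), (2, 3), (3, 2), (3, 3)]
Unfold 4 (reflect across h@4): 16 holes -> [(0, 2), (0, 3), (1, 2), (1, 3), (2, 2), (2, 3), (3, 2), (3, 3), (4, 2), (4, 3), (5, 2), (5, 3), (6, 2), (6, 3), (7, 2), (7, 3)]
Unfold 5 (reflect across v@2): 32 holes -> [(0, 0), (0, 1), (0, 2), (0, 3), (1, 0), (1, 1), (1, 2), (1, 3), (2, 0), (2, 1), (2, 2), (2, 3), (3, 0), (3, 1), (3, 2), (3, 3), (4, 0), (4, 1), (4, 2), (4, 3), (5, 0), (5, 1), (5, 2), (5, 3), (6, 0), (6, 1), (6, 2), (6, 3), (7, 0), (7, 1), (7, 2), (7, 3)]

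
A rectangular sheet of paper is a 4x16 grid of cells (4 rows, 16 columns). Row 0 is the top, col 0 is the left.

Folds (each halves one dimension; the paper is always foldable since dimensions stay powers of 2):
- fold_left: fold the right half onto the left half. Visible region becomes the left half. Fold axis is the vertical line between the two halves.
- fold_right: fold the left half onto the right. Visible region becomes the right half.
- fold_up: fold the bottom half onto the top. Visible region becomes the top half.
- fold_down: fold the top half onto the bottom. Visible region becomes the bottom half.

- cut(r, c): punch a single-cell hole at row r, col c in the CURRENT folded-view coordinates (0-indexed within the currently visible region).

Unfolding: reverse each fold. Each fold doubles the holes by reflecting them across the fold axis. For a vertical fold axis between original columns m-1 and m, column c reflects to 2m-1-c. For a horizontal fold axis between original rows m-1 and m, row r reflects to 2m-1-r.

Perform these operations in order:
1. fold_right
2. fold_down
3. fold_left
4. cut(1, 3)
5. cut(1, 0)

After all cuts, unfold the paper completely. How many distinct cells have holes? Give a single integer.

Answer: 16

Derivation:
Op 1 fold_right: fold axis v@8; visible region now rows[0,4) x cols[8,16) = 4x8
Op 2 fold_down: fold axis h@2; visible region now rows[2,4) x cols[8,16) = 2x8
Op 3 fold_left: fold axis v@12; visible region now rows[2,4) x cols[8,12) = 2x4
Op 4 cut(1, 3): punch at orig (3,11); cuts so far [(3, 11)]; region rows[2,4) x cols[8,12) = 2x4
Op 5 cut(1, 0): punch at orig (3,8); cuts so far [(3, 8), (3, 11)]; region rows[2,4) x cols[8,12) = 2x4
Unfold 1 (reflect across v@12): 4 holes -> [(3, 8), (3, 11), (3, 12), (3, 15)]
Unfold 2 (reflect across h@2): 8 holes -> [(0, 8), (0, 11), (0, 12), (0, 15), (3, 8), (3, 11), (3, 12), (3, 15)]
Unfold 3 (reflect across v@8): 16 holes -> [(0, 0), (0, 3), (0, 4), (0, 7), (0, 8), (0, 11), (0, 12), (0, 15), (3, 0), (3, 3), (3, 4), (3, 7), (3, 8), (3, 11), (3, 12), (3, 15)]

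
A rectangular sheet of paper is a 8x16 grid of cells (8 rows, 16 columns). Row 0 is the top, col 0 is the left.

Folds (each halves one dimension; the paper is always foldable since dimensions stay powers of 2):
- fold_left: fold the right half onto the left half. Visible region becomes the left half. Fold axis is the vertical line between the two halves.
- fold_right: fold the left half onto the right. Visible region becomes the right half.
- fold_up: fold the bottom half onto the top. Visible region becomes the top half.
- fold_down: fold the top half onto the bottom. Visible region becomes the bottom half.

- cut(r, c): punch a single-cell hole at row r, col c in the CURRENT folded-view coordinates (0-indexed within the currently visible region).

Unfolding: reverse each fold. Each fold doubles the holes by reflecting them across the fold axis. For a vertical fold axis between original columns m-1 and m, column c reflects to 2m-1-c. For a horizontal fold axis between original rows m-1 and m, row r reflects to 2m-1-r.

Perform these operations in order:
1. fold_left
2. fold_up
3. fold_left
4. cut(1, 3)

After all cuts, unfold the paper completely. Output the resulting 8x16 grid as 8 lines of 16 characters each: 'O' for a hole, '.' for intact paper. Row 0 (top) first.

Answer: ................
...OO......OO...
................
................
................
................
...OO......OO...
................

Derivation:
Op 1 fold_left: fold axis v@8; visible region now rows[0,8) x cols[0,8) = 8x8
Op 2 fold_up: fold axis h@4; visible region now rows[0,4) x cols[0,8) = 4x8
Op 3 fold_left: fold axis v@4; visible region now rows[0,4) x cols[0,4) = 4x4
Op 4 cut(1, 3): punch at orig (1,3); cuts so far [(1, 3)]; region rows[0,4) x cols[0,4) = 4x4
Unfold 1 (reflect across v@4): 2 holes -> [(1, 3), (1, 4)]
Unfold 2 (reflect across h@4): 4 holes -> [(1, 3), (1, 4), (6, 3), (6, 4)]
Unfold 3 (reflect across v@8): 8 holes -> [(1, 3), (1, 4), (1, 11), (1, 12), (6, 3), (6, 4), (6, 11), (6, 12)]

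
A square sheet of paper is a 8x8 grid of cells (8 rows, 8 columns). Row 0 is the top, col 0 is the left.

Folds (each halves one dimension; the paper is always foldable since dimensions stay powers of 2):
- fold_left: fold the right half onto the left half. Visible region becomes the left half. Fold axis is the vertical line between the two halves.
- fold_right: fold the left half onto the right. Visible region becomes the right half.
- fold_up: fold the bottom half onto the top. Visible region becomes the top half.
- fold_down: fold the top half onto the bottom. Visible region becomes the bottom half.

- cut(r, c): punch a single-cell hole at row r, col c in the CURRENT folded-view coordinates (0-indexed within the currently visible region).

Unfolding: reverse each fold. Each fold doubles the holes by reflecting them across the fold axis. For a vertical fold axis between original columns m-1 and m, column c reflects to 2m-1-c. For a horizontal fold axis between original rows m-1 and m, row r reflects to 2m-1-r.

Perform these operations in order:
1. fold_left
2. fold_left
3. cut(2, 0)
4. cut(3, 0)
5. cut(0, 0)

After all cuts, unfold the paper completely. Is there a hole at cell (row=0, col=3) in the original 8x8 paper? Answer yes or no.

Answer: yes

Derivation:
Op 1 fold_left: fold axis v@4; visible region now rows[0,8) x cols[0,4) = 8x4
Op 2 fold_left: fold axis v@2; visible region now rows[0,8) x cols[0,2) = 8x2
Op 3 cut(2, 0): punch at orig (2,0); cuts so far [(2, 0)]; region rows[0,8) x cols[0,2) = 8x2
Op 4 cut(3, 0): punch at orig (3,0); cuts so far [(2, 0), (3, 0)]; region rows[0,8) x cols[0,2) = 8x2
Op 5 cut(0, 0): punch at orig (0,0); cuts so far [(0, 0), (2, 0), (3, 0)]; region rows[0,8) x cols[0,2) = 8x2
Unfold 1 (reflect across v@2): 6 holes -> [(0, 0), (0, 3), (2, 0), (2, 3), (3, 0), (3, 3)]
Unfold 2 (reflect across v@4): 12 holes -> [(0, 0), (0, 3), (0, 4), (0, 7), (2, 0), (2, 3), (2, 4), (2, 7), (3, 0), (3, 3), (3, 4), (3, 7)]
Holes: [(0, 0), (0, 3), (0, 4), (0, 7), (2, 0), (2, 3), (2, 4), (2, 7), (3, 0), (3, 3), (3, 4), (3, 7)]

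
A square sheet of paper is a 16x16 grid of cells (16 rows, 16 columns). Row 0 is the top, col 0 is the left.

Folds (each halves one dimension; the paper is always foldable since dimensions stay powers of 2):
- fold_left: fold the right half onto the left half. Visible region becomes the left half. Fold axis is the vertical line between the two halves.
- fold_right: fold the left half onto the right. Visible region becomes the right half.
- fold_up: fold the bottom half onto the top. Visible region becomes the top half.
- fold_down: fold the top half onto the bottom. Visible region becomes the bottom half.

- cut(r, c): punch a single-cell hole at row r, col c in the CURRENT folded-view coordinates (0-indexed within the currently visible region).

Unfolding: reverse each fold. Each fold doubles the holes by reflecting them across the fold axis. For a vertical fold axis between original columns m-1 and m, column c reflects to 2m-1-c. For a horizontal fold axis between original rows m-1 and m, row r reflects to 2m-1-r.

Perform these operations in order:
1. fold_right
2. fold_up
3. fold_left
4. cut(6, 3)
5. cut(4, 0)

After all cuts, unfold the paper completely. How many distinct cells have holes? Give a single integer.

Answer: 16

Derivation:
Op 1 fold_right: fold axis v@8; visible region now rows[0,16) x cols[8,16) = 16x8
Op 2 fold_up: fold axis h@8; visible region now rows[0,8) x cols[8,16) = 8x8
Op 3 fold_left: fold axis v@12; visible region now rows[0,8) x cols[8,12) = 8x4
Op 4 cut(6, 3): punch at orig (6,11); cuts so far [(6, 11)]; region rows[0,8) x cols[8,12) = 8x4
Op 5 cut(4, 0): punch at orig (4,8); cuts so far [(4, 8), (6, 11)]; region rows[0,8) x cols[8,12) = 8x4
Unfold 1 (reflect across v@12): 4 holes -> [(4, 8), (4, 15), (6, 11), (6, 12)]
Unfold 2 (reflect across h@8): 8 holes -> [(4, 8), (4, 15), (6, 11), (6, 12), (9, 11), (9, 12), (11, 8), (11, 15)]
Unfold 3 (reflect across v@8): 16 holes -> [(4, 0), (4, 7), (4, 8), (4, 15), (6, 3), (6, 4), (6, 11), (6, 12), (9, 3), (9, 4), (9, 11), (9, 12), (11, 0), (11, 7), (11, 8), (11, 15)]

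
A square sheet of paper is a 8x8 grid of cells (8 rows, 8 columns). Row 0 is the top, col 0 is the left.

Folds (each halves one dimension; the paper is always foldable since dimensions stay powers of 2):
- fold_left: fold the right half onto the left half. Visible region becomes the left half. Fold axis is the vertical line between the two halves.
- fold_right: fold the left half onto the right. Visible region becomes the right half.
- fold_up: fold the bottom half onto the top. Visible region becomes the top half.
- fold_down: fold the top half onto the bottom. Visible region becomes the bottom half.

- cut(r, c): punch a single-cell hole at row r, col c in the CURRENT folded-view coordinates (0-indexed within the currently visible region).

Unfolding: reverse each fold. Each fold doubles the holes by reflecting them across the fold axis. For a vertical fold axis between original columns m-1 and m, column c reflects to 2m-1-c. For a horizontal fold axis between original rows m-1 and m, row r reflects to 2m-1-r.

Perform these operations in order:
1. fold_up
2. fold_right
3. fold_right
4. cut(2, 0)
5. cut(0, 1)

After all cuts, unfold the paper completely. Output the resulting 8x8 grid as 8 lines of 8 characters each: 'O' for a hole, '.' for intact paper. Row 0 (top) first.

Op 1 fold_up: fold axis h@4; visible region now rows[0,4) x cols[0,8) = 4x8
Op 2 fold_right: fold axis v@4; visible region now rows[0,4) x cols[4,8) = 4x4
Op 3 fold_right: fold axis v@6; visible region now rows[0,4) x cols[6,8) = 4x2
Op 4 cut(2, 0): punch at orig (2,6); cuts so far [(2, 6)]; region rows[0,4) x cols[6,8) = 4x2
Op 5 cut(0, 1): punch at orig (0,7); cuts so far [(0, 7), (2, 6)]; region rows[0,4) x cols[6,8) = 4x2
Unfold 1 (reflect across v@6): 4 holes -> [(0, 4), (0, 7), (2, 5), (2, 6)]
Unfold 2 (reflect across v@4): 8 holes -> [(0, 0), (0, 3), (0, 4), (0, 7), (2, 1), (2, 2), (2, 5), (2, 6)]
Unfold 3 (reflect across h@4): 16 holes -> [(0, 0), (0, 3), (0, 4), (0, 7), (2, 1), (2, 2), (2, 5), (2, 6), (5, 1), (5, 2), (5, 5), (5, 6), (7, 0), (7, 3), (7, 4), (7, 7)]

Answer: O..OO..O
........
.OO..OO.
........
........
.OO..OO.
........
O..OO..O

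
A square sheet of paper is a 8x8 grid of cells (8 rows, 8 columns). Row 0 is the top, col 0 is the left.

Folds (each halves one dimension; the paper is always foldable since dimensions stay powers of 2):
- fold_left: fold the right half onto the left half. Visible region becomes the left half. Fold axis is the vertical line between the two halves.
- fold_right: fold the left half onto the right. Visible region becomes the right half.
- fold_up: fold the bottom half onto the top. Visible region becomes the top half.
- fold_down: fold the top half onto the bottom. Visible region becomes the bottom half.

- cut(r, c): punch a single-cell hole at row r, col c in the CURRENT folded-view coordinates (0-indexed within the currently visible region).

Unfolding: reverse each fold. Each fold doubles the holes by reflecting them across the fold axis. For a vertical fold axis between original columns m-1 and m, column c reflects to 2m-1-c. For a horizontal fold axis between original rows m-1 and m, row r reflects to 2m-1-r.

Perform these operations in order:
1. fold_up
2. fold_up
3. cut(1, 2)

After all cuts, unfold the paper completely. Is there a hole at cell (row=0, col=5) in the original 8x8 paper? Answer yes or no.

Op 1 fold_up: fold axis h@4; visible region now rows[0,4) x cols[0,8) = 4x8
Op 2 fold_up: fold axis h@2; visible region now rows[0,2) x cols[0,8) = 2x8
Op 3 cut(1, 2): punch at orig (1,2); cuts so far [(1, 2)]; region rows[0,2) x cols[0,8) = 2x8
Unfold 1 (reflect across h@2): 2 holes -> [(1, 2), (2, 2)]
Unfold 2 (reflect across h@4): 4 holes -> [(1, 2), (2, 2), (5, 2), (6, 2)]
Holes: [(1, 2), (2, 2), (5, 2), (6, 2)]

Answer: no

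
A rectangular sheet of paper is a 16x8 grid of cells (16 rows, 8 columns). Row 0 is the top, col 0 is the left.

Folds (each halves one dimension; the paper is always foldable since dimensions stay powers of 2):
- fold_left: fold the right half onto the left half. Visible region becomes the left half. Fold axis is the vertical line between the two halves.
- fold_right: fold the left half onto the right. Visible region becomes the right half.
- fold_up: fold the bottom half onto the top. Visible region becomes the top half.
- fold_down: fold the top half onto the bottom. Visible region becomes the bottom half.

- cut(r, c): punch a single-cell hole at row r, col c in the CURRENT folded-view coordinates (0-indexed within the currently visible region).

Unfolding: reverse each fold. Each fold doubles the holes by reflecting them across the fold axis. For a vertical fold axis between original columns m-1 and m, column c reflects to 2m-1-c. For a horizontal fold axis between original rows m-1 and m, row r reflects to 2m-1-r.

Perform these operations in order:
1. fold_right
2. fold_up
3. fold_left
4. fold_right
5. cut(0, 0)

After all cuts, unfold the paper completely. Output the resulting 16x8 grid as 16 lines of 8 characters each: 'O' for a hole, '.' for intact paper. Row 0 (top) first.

Answer: OOOOOOOO
........
........
........
........
........
........
........
........
........
........
........
........
........
........
OOOOOOOO

Derivation:
Op 1 fold_right: fold axis v@4; visible region now rows[0,16) x cols[4,8) = 16x4
Op 2 fold_up: fold axis h@8; visible region now rows[0,8) x cols[4,8) = 8x4
Op 3 fold_left: fold axis v@6; visible region now rows[0,8) x cols[4,6) = 8x2
Op 4 fold_right: fold axis v@5; visible region now rows[0,8) x cols[5,6) = 8x1
Op 5 cut(0, 0): punch at orig (0,5); cuts so far [(0, 5)]; region rows[0,8) x cols[5,6) = 8x1
Unfold 1 (reflect across v@5): 2 holes -> [(0, 4), (0, 5)]
Unfold 2 (reflect across v@6): 4 holes -> [(0, 4), (0, 5), (0, 6), (0, 7)]
Unfold 3 (reflect across h@8): 8 holes -> [(0, 4), (0, 5), (0, 6), (0, 7), (15, 4), (15, 5), (15, 6), (15, 7)]
Unfold 4 (reflect across v@4): 16 holes -> [(0, 0), (0, 1), (0, 2), (0, 3), (0, 4), (0, 5), (0, 6), (0, 7), (15, 0), (15, 1), (15, 2), (15, 3), (15, 4), (15, 5), (15, 6), (15, 7)]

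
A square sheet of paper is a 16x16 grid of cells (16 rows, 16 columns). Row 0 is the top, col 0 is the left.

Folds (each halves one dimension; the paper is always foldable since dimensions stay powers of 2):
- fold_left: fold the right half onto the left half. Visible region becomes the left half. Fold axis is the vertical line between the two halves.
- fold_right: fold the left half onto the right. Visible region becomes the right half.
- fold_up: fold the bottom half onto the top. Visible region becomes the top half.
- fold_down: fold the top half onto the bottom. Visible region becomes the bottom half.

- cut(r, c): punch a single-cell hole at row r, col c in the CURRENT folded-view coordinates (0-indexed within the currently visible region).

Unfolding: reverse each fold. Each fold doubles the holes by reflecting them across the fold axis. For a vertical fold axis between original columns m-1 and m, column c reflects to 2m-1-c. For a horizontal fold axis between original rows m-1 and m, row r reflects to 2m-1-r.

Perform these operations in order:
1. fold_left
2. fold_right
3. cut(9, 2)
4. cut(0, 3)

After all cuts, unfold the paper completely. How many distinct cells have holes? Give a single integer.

Op 1 fold_left: fold axis v@8; visible region now rows[0,16) x cols[0,8) = 16x8
Op 2 fold_right: fold axis v@4; visible region now rows[0,16) x cols[4,8) = 16x4
Op 3 cut(9, 2): punch at orig (9,6); cuts so far [(9, 6)]; region rows[0,16) x cols[4,8) = 16x4
Op 4 cut(0, 3): punch at orig (0,7); cuts so far [(0, 7), (9, 6)]; region rows[0,16) x cols[4,8) = 16x4
Unfold 1 (reflect across v@4): 4 holes -> [(0, 0), (0, 7), (9, 1), (9, 6)]
Unfold 2 (reflect across v@8): 8 holes -> [(0, 0), (0, 7), (0, 8), (0, 15), (9, 1), (9, 6), (9, 9), (9, 14)]

Answer: 8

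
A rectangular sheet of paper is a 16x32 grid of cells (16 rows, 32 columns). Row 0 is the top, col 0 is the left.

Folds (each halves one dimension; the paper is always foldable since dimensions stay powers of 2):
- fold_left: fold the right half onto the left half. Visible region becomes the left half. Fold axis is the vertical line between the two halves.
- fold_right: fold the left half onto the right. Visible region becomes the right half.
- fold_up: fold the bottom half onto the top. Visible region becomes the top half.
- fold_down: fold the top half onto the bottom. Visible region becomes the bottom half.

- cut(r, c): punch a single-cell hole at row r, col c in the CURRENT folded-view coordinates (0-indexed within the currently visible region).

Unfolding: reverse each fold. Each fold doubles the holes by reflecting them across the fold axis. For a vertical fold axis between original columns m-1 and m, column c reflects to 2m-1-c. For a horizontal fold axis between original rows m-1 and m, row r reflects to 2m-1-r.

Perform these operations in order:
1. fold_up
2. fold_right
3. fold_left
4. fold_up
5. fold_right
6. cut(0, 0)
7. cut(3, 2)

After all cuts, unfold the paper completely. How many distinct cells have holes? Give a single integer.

Answer: 64

Derivation:
Op 1 fold_up: fold axis h@8; visible region now rows[0,8) x cols[0,32) = 8x32
Op 2 fold_right: fold axis v@16; visible region now rows[0,8) x cols[16,32) = 8x16
Op 3 fold_left: fold axis v@24; visible region now rows[0,8) x cols[16,24) = 8x8
Op 4 fold_up: fold axis h@4; visible region now rows[0,4) x cols[16,24) = 4x8
Op 5 fold_right: fold axis v@20; visible region now rows[0,4) x cols[20,24) = 4x4
Op 6 cut(0, 0): punch at orig (0,20); cuts so far [(0, 20)]; region rows[0,4) x cols[20,24) = 4x4
Op 7 cut(3, 2): punch at orig (3,22); cuts so far [(0, 20), (3, 22)]; region rows[0,4) x cols[20,24) = 4x4
Unfold 1 (reflect across v@20): 4 holes -> [(0, 19), (0, 20), (3, 17), (3, 22)]
Unfold 2 (reflect across h@4): 8 holes -> [(0, 19), (0, 20), (3, 17), (3, 22), (4, 17), (4, 22), (7, 19), (7, 20)]
Unfold 3 (reflect across v@24): 16 holes -> [(0, 19), (0, 20), (0, 27), (0, 28), (3, 17), (3, 22), (3, 25), (3, 30), (4, 17), (4, 22), (4, 25), (4, 30), (7, 19), (7, 20), (7, 27), (7, 28)]
Unfold 4 (reflect across v@16): 32 holes -> [(0, 3), (0, 4), (0, 11), (0, 12), (0, 19), (0, 20), (0, 27), (0, 28), (3, 1), (3, 6), (3, 9), (3, 14), (3, 17), (3, 22), (3, 25), (3, 30), (4, 1), (4, 6), (4, 9), (4, 14), (4, 17), (4, 22), (4, 25), (4, 30), (7, 3), (7, 4), (7, 11), (7, 12), (7, 19), (7, 20), (7, 27), (7, 28)]
Unfold 5 (reflect across h@8): 64 holes -> [(0, 3), (0, 4), (0, 11), (0, 12), (0, 19), (0, 20), (0, 27), (0, 28), (3, 1), (3, 6), (3, 9), (3, 14), (3, 17), (3, 22), (3, 25), (3, 30), (4, 1), (4, 6), (4, 9), (4, 14), (4, 17), (4, 22), (4, 25), (4, 30), (7, 3), (7, 4), (7, 11), (7, 12), (7, 19), (7, 20), (7, 27), (7, 28), (8, 3), (8, 4), (8, 11), (8, 12), (8, 19), (8, 20), (8, 27), (8, 28), (11, 1), (11, 6), (11, 9), (11, 14), (11, 17), (11, 22), (11, 25), (11, 30), (12, 1), (12, 6), (12, 9), (12, 14), (12, 17), (12, 22), (12, 25), (12, 30), (15, 3), (15, 4), (15, 11), (15, 12), (15, 19), (15, 20), (15, 27), (15, 28)]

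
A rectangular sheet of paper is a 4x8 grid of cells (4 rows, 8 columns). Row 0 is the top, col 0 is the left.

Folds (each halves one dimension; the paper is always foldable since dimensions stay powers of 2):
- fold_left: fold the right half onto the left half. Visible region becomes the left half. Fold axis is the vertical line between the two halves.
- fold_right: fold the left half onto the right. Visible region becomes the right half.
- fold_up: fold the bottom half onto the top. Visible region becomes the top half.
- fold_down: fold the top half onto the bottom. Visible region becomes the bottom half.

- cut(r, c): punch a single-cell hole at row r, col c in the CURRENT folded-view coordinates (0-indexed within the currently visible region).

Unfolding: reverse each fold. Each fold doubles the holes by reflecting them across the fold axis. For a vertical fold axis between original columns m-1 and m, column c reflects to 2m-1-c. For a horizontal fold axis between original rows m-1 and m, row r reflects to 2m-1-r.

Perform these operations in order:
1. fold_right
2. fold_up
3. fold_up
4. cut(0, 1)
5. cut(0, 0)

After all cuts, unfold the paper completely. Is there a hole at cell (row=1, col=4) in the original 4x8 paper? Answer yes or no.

Op 1 fold_right: fold axis v@4; visible region now rows[0,4) x cols[4,8) = 4x4
Op 2 fold_up: fold axis h@2; visible region now rows[0,2) x cols[4,8) = 2x4
Op 3 fold_up: fold axis h@1; visible region now rows[0,1) x cols[4,8) = 1x4
Op 4 cut(0, 1): punch at orig (0,5); cuts so far [(0, 5)]; region rows[0,1) x cols[4,8) = 1x4
Op 5 cut(0, 0): punch at orig (0,4); cuts so far [(0, 4), (0, 5)]; region rows[0,1) x cols[4,8) = 1x4
Unfold 1 (reflect across h@1): 4 holes -> [(0, 4), (0, 5), (1, 4), (1, 5)]
Unfold 2 (reflect across h@2): 8 holes -> [(0, 4), (0, 5), (1, 4), (1, 5), (2, 4), (2, 5), (3, 4), (3, 5)]
Unfold 3 (reflect across v@4): 16 holes -> [(0, 2), (0, 3), (0, 4), (0, 5), (1, 2), (1, 3), (1, 4), (1, 5), (2, 2), (2, 3), (2, 4), (2, 5), (3, 2), (3, 3), (3, 4), (3, 5)]
Holes: [(0, 2), (0, 3), (0, 4), (0, 5), (1, 2), (1, 3), (1, 4), (1, 5), (2, 2), (2, 3), (2, 4), (2, 5), (3, 2), (3, 3), (3, 4), (3, 5)]

Answer: yes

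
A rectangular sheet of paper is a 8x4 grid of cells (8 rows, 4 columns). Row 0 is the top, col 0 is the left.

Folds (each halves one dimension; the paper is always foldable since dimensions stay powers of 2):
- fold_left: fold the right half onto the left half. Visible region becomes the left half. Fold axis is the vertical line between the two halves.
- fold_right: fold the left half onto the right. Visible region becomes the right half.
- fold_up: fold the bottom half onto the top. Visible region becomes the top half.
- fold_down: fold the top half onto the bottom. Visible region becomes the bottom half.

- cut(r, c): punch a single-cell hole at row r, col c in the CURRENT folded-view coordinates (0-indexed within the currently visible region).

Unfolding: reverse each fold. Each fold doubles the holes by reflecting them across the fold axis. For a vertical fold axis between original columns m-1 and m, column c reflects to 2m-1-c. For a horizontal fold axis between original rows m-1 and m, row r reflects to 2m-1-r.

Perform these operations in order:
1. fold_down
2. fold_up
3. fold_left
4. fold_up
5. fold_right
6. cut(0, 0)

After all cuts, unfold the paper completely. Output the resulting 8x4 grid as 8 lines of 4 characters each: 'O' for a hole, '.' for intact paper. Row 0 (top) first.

Answer: OOOO
OOOO
OOOO
OOOO
OOOO
OOOO
OOOO
OOOO

Derivation:
Op 1 fold_down: fold axis h@4; visible region now rows[4,8) x cols[0,4) = 4x4
Op 2 fold_up: fold axis h@6; visible region now rows[4,6) x cols[0,4) = 2x4
Op 3 fold_left: fold axis v@2; visible region now rows[4,6) x cols[0,2) = 2x2
Op 4 fold_up: fold axis h@5; visible region now rows[4,5) x cols[0,2) = 1x2
Op 5 fold_right: fold axis v@1; visible region now rows[4,5) x cols[1,2) = 1x1
Op 6 cut(0, 0): punch at orig (4,1); cuts so far [(4, 1)]; region rows[4,5) x cols[1,2) = 1x1
Unfold 1 (reflect across v@1): 2 holes -> [(4, 0), (4, 1)]
Unfold 2 (reflect across h@5): 4 holes -> [(4, 0), (4, 1), (5, 0), (5, 1)]
Unfold 3 (reflect across v@2): 8 holes -> [(4, 0), (4, 1), (4, 2), (4, 3), (5, 0), (5, 1), (5, 2), (5, 3)]
Unfold 4 (reflect across h@6): 16 holes -> [(4, 0), (4, 1), (4, 2), (4, 3), (5, 0), (5, 1), (5, 2), (5, 3), (6, 0), (6, 1), (6, 2), (6, 3), (7, 0), (7, 1), (7, 2), (7, 3)]
Unfold 5 (reflect across h@4): 32 holes -> [(0, 0), (0, 1), (0, 2), (0, 3), (1, 0), (1, 1), (1, 2), (1, 3), (2, 0), (2, 1), (2, 2), (2, 3), (3, 0), (3, 1), (3, 2), (3, 3), (4, 0), (4, 1), (4, 2), (4, 3), (5, 0), (5, 1), (5, 2), (5, 3), (6, 0), (6, 1), (6, 2), (6, 3), (7, 0), (7, 1), (7, 2), (7, 3)]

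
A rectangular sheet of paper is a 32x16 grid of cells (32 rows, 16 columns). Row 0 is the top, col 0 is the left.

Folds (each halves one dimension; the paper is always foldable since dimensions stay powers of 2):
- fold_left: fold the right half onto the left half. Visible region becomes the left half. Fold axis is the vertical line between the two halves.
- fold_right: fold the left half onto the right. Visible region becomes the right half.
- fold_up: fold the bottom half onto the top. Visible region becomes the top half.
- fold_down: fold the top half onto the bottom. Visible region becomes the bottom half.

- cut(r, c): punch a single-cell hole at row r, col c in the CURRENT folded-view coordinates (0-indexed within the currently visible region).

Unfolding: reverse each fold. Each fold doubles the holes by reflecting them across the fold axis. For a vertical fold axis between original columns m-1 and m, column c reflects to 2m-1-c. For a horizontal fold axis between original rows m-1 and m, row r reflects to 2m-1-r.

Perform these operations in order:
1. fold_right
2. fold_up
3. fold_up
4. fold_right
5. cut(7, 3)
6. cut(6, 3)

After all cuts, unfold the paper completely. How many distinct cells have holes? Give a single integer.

Answer: 32

Derivation:
Op 1 fold_right: fold axis v@8; visible region now rows[0,32) x cols[8,16) = 32x8
Op 2 fold_up: fold axis h@16; visible region now rows[0,16) x cols[8,16) = 16x8
Op 3 fold_up: fold axis h@8; visible region now rows[0,8) x cols[8,16) = 8x8
Op 4 fold_right: fold axis v@12; visible region now rows[0,8) x cols[12,16) = 8x4
Op 5 cut(7, 3): punch at orig (7,15); cuts so far [(7, 15)]; region rows[0,8) x cols[12,16) = 8x4
Op 6 cut(6, 3): punch at orig (6,15); cuts so far [(6, 15), (7, 15)]; region rows[0,8) x cols[12,16) = 8x4
Unfold 1 (reflect across v@12): 4 holes -> [(6, 8), (6, 15), (7, 8), (7, 15)]
Unfold 2 (reflect across h@8): 8 holes -> [(6, 8), (6, 15), (7, 8), (7, 15), (8, 8), (8, 15), (9, 8), (9, 15)]
Unfold 3 (reflect across h@16): 16 holes -> [(6, 8), (6, 15), (7, 8), (7, 15), (8, 8), (8, 15), (9, 8), (9, 15), (22, 8), (22, 15), (23, 8), (23, 15), (24, 8), (24, 15), (25, 8), (25, 15)]
Unfold 4 (reflect across v@8): 32 holes -> [(6, 0), (6, 7), (6, 8), (6, 15), (7, 0), (7, 7), (7, 8), (7, 15), (8, 0), (8, 7), (8, 8), (8, 15), (9, 0), (9, 7), (9, 8), (9, 15), (22, 0), (22, 7), (22, 8), (22, 15), (23, 0), (23, 7), (23, 8), (23, 15), (24, 0), (24, 7), (24, 8), (24, 15), (25, 0), (25, 7), (25, 8), (25, 15)]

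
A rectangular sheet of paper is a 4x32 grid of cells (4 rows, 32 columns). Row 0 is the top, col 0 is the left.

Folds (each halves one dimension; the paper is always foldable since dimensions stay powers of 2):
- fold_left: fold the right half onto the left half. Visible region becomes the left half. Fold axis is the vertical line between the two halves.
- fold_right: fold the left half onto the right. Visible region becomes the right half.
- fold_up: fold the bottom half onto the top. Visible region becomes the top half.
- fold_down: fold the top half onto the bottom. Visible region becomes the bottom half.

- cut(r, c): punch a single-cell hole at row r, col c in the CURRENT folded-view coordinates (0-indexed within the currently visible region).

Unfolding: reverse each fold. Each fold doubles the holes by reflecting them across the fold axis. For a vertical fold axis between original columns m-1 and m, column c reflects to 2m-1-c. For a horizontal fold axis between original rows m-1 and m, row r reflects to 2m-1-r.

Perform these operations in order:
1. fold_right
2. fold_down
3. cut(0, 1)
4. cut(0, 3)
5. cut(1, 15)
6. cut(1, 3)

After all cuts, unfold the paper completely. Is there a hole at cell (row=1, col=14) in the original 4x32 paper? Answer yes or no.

Op 1 fold_right: fold axis v@16; visible region now rows[0,4) x cols[16,32) = 4x16
Op 2 fold_down: fold axis h@2; visible region now rows[2,4) x cols[16,32) = 2x16
Op 3 cut(0, 1): punch at orig (2,17); cuts so far [(2, 17)]; region rows[2,4) x cols[16,32) = 2x16
Op 4 cut(0, 3): punch at orig (2,19); cuts so far [(2, 17), (2, 19)]; region rows[2,4) x cols[16,32) = 2x16
Op 5 cut(1, 15): punch at orig (3,31); cuts so far [(2, 17), (2, 19), (3, 31)]; region rows[2,4) x cols[16,32) = 2x16
Op 6 cut(1, 3): punch at orig (3,19); cuts so far [(2, 17), (2, 19), (3, 19), (3, 31)]; region rows[2,4) x cols[16,32) = 2x16
Unfold 1 (reflect across h@2): 8 holes -> [(0, 19), (0, 31), (1, 17), (1, 19), (2, 17), (2, 19), (3, 19), (3, 31)]
Unfold 2 (reflect across v@16): 16 holes -> [(0, 0), (0, 12), (0, 19), (0, 31), (1, 12), (1, 14), (1, 17), (1, 19), (2, 12), (2, 14), (2, 17), (2, 19), (3, 0), (3, 12), (3, 19), (3, 31)]
Holes: [(0, 0), (0, 12), (0, 19), (0, 31), (1, 12), (1, 14), (1, 17), (1, 19), (2, 12), (2, 14), (2, 17), (2, 19), (3, 0), (3, 12), (3, 19), (3, 31)]

Answer: yes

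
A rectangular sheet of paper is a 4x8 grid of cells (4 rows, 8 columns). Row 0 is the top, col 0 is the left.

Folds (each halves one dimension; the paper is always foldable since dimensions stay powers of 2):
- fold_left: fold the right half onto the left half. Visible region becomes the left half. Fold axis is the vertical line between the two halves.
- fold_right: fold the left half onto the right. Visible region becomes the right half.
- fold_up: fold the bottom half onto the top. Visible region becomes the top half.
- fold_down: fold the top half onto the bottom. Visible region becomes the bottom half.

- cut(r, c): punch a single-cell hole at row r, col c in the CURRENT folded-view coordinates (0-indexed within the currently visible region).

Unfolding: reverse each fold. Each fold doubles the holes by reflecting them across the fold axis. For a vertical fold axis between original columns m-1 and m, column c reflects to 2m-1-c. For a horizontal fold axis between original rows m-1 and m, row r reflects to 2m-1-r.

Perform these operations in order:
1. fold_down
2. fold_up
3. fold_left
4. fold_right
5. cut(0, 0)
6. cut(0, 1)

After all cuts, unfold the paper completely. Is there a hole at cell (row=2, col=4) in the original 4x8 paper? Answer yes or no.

Op 1 fold_down: fold axis h@2; visible region now rows[2,4) x cols[0,8) = 2x8
Op 2 fold_up: fold axis h@3; visible region now rows[2,3) x cols[0,8) = 1x8
Op 3 fold_left: fold axis v@4; visible region now rows[2,3) x cols[0,4) = 1x4
Op 4 fold_right: fold axis v@2; visible region now rows[2,3) x cols[2,4) = 1x2
Op 5 cut(0, 0): punch at orig (2,2); cuts so far [(2, 2)]; region rows[2,3) x cols[2,4) = 1x2
Op 6 cut(0, 1): punch at orig (2,3); cuts so far [(2, 2), (2, 3)]; region rows[2,3) x cols[2,4) = 1x2
Unfold 1 (reflect across v@2): 4 holes -> [(2, 0), (2, 1), (2, 2), (2, 3)]
Unfold 2 (reflect across v@4): 8 holes -> [(2, 0), (2, 1), (2, 2), (2, 3), (2, 4), (2, 5), (2, 6), (2, 7)]
Unfold 3 (reflect across h@3): 16 holes -> [(2, 0), (2, 1), (2, 2), (2, 3), (2, 4), (2, 5), (2, 6), (2, 7), (3, 0), (3, 1), (3, 2), (3, 3), (3, 4), (3, 5), (3, 6), (3, 7)]
Unfold 4 (reflect across h@2): 32 holes -> [(0, 0), (0, 1), (0, 2), (0, 3), (0, 4), (0, 5), (0, 6), (0, 7), (1, 0), (1, 1), (1, 2), (1, 3), (1, 4), (1, 5), (1, 6), (1, 7), (2, 0), (2, 1), (2, 2), (2, 3), (2, 4), (2, 5), (2, 6), (2, 7), (3, 0), (3, 1), (3, 2), (3, 3), (3, 4), (3, 5), (3, 6), (3, 7)]
Holes: [(0, 0), (0, 1), (0, 2), (0, 3), (0, 4), (0, 5), (0, 6), (0, 7), (1, 0), (1, 1), (1, 2), (1, 3), (1, 4), (1, 5), (1, 6), (1, 7), (2, 0), (2, 1), (2, 2), (2, 3), (2, 4), (2, 5), (2, 6), (2, 7), (3, 0), (3, 1), (3, 2), (3, 3), (3, 4), (3, 5), (3, 6), (3, 7)]

Answer: yes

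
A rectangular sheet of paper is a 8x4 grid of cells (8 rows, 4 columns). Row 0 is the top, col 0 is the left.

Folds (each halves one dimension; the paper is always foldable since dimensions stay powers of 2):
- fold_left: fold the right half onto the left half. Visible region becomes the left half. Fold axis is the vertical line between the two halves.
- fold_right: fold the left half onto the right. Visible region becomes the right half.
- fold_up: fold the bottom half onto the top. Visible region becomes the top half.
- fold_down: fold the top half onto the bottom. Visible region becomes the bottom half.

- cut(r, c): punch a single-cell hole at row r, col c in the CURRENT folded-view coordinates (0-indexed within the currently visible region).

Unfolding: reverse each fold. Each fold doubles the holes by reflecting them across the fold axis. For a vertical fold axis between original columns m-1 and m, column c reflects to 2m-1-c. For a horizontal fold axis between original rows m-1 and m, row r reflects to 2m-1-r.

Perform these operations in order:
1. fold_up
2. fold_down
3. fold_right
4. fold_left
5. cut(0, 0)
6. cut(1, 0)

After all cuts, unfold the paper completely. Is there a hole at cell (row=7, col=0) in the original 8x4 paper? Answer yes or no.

Op 1 fold_up: fold axis h@4; visible region now rows[0,4) x cols[0,4) = 4x4
Op 2 fold_down: fold axis h@2; visible region now rows[2,4) x cols[0,4) = 2x4
Op 3 fold_right: fold axis v@2; visible region now rows[2,4) x cols[2,4) = 2x2
Op 4 fold_left: fold axis v@3; visible region now rows[2,4) x cols[2,3) = 2x1
Op 5 cut(0, 0): punch at orig (2,2); cuts so far [(2, 2)]; region rows[2,4) x cols[2,3) = 2x1
Op 6 cut(1, 0): punch at orig (3,2); cuts so far [(2, 2), (3, 2)]; region rows[2,4) x cols[2,3) = 2x1
Unfold 1 (reflect across v@3): 4 holes -> [(2, 2), (2, 3), (3, 2), (3, 3)]
Unfold 2 (reflect across v@2): 8 holes -> [(2, 0), (2, 1), (2, 2), (2, 3), (3, 0), (3, 1), (3, 2), (3, 3)]
Unfold 3 (reflect across h@2): 16 holes -> [(0, 0), (0, 1), (0, 2), (0, 3), (1, 0), (1, 1), (1, 2), (1, 3), (2, 0), (2, 1), (2, 2), (2, 3), (3, 0), (3, 1), (3, 2), (3, 3)]
Unfold 4 (reflect across h@4): 32 holes -> [(0, 0), (0, 1), (0, 2), (0, 3), (1, 0), (1, 1), (1, 2), (1, 3), (2, 0), (2, 1), (2, 2), (2, 3), (3, 0), (3, 1), (3, 2), (3, 3), (4, 0), (4, 1), (4, 2), (4, 3), (5, 0), (5, 1), (5, 2), (5, 3), (6, 0), (6, 1), (6, 2), (6, 3), (7, 0), (7, 1), (7, 2), (7, 3)]
Holes: [(0, 0), (0, 1), (0, 2), (0, 3), (1, 0), (1, 1), (1, 2), (1, 3), (2, 0), (2, 1), (2, 2), (2, 3), (3, 0), (3, 1), (3, 2), (3, 3), (4, 0), (4, 1), (4, 2), (4, 3), (5, 0), (5, 1), (5, 2), (5, 3), (6, 0), (6, 1), (6, 2), (6, 3), (7, 0), (7, 1), (7, 2), (7, 3)]

Answer: yes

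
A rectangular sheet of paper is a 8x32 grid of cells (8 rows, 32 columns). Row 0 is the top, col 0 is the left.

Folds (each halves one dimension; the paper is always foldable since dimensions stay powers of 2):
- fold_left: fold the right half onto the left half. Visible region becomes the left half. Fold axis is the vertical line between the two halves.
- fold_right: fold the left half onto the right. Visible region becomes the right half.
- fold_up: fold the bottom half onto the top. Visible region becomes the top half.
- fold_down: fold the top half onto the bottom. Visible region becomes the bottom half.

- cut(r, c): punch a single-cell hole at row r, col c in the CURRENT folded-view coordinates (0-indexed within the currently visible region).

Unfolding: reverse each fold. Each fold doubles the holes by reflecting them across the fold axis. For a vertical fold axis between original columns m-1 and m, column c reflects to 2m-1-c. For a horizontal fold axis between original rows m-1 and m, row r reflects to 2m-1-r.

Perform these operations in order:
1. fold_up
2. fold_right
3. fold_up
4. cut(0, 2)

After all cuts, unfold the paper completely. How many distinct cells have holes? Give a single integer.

Op 1 fold_up: fold axis h@4; visible region now rows[0,4) x cols[0,32) = 4x32
Op 2 fold_right: fold axis v@16; visible region now rows[0,4) x cols[16,32) = 4x16
Op 3 fold_up: fold axis h@2; visible region now rows[0,2) x cols[16,32) = 2x16
Op 4 cut(0, 2): punch at orig (0,18); cuts so far [(0, 18)]; region rows[0,2) x cols[16,32) = 2x16
Unfold 1 (reflect across h@2): 2 holes -> [(0, 18), (3, 18)]
Unfold 2 (reflect across v@16): 4 holes -> [(0, 13), (0, 18), (3, 13), (3, 18)]
Unfold 3 (reflect across h@4): 8 holes -> [(0, 13), (0, 18), (3, 13), (3, 18), (4, 13), (4, 18), (7, 13), (7, 18)]

Answer: 8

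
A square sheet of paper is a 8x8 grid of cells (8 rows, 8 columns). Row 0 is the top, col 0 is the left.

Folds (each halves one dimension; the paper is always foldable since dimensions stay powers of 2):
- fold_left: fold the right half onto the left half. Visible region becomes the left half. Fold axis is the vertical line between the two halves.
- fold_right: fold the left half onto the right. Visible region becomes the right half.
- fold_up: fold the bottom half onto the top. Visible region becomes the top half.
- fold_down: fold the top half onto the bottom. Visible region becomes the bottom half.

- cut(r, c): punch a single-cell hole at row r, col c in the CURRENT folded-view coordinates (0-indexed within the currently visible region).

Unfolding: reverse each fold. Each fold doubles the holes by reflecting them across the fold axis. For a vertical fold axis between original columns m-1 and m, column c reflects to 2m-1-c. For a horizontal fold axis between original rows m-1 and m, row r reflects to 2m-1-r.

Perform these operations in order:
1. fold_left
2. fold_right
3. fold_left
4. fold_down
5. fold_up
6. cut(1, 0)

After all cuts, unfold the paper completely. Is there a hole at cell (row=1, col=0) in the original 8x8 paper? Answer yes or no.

Answer: yes

Derivation:
Op 1 fold_left: fold axis v@4; visible region now rows[0,8) x cols[0,4) = 8x4
Op 2 fold_right: fold axis v@2; visible region now rows[0,8) x cols[2,4) = 8x2
Op 3 fold_left: fold axis v@3; visible region now rows[0,8) x cols[2,3) = 8x1
Op 4 fold_down: fold axis h@4; visible region now rows[4,8) x cols[2,3) = 4x1
Op 5 fold_up: fold axis h@6; visible region now rows[4,6) x cols[2,3) = 2x1
Op 6 cut(1, 0): punch at orig (5,2); cuts so far [(5, 2)]; region rows[4,6) x cols[2,3) = 2x1
Unfold 1 (reflect across h@6): 2 holes -> [(5, 2), (6, 2)]
Unfold 2 (reflect across h@4): 4 holes -> [(1, 2), (2, 2), (5, 2), (6, 2)]
Unfold 3 (reflect across v@3): 8 holes -> [(1, 2), (1, 3), (2, 2), (2, 3), (5, 2), (5, 3), (6, 2), (6, 3)]
Unfold 4 (reflect across v@2): 16 holes -> [(1, 0), (1, 1), (1, 2), (1, 3), (2, 0), (2, 1), (2, 2), (2, 3), (5, 0), (5, 1), (5, 2), (5, 3), (6, 0), (6, 1), (6, 2), (6, 3)]
Unfold 5 (reflect across v@4): 32 holes -> [(1, 0), (1, 1), (1, 2), (1, 3), (1, 4), (1, 5), (1, 6), (1, 7), (2, 0), (2, 1), (2, 2), (2, 3), (2, 4), (2, 5), (2, 6), (2, 7), (5, 0), (5, 1), (5, 2), (5, 3), (5, 4), (5, 5), (5, 6), (5, 7), (6, 0), (6, 1), (6, 2), (6, 3), (6, 4), (6, 5), (6, 6), (6, 7)]
Holes: [(1, 0), (1, 1), (1, 2), (1, 3), (1, 4), (1, 5), (1, 6), (1, 7), (2, 0), (2, 1), (2, 2), (2, 3), (2, 4), (2, 5), (2, 6), (2, 7), (5, 0), (5, 1), (5, 2), (5, 3), (5, 4), (5, 5), (5, 6), (5, 7), (6, 0), (6, 1), (6, 2), (6, 3), (6, 4), (6, 5), (6, 6), (6, 7)]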